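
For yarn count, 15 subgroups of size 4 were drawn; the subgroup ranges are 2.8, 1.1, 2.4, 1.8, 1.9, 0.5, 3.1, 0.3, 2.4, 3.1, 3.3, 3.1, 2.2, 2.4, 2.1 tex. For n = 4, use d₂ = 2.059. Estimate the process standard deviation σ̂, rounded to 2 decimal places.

R̄ = (2.8 + 1.1 + 2.4 + 1.8 + 1.9 + 0.5 + 3.1 + 0.3 + 2.4 + 3.1 + 3.3 + 3.1 + 2.2 + 2.4 + 2.1) / 15 = 2.1667
σ̂ = R̄ / d₂ = 2.1667 / 2.059 = 1.0523

1.05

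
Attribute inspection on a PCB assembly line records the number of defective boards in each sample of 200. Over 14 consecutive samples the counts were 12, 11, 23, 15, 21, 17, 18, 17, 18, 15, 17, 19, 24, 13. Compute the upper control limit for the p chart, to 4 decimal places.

p̄ = Σdᵢ / (k·n) = 240 / (14 × 200) = 0.08571
UCL = p̄ + 3·√(p̄(1−p̄)/n) = 0.08571 + 3 × √(0.08571×0.91429/200) = 0.08571 + 3 × 0.01979 = 0.14510

0.1451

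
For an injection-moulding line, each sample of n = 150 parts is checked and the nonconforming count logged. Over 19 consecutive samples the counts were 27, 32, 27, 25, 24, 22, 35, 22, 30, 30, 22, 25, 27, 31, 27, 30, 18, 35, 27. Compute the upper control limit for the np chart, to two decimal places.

p̄ = Σdᵢ / (k·n) = 516 / (19 × 150) = 0.18105
UCL = np̄ + 3·√(np̄(1−p̄)) = 27.1579 + 3 × √(27.1579×0.81895) = 27.1579 + 3 × 4.7160 = 41.3060

41.31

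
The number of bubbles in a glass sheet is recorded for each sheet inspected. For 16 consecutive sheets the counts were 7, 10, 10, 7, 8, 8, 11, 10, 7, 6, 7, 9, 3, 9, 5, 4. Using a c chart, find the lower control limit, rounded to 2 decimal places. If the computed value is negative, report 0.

0.00

c̄ = (7 + 10 + 10 + 7 + 8 + 8 + 11 + 10 + 7 + 6 + 7 + 9 + 3 + 9 + 5 + 4) / 16 = 121 / 16 = 7.5625
LCL = c̄ − 3√c̄ = 7.5625 − 3 × 2.7500 = -0.6875 → 0 (cannot be negative)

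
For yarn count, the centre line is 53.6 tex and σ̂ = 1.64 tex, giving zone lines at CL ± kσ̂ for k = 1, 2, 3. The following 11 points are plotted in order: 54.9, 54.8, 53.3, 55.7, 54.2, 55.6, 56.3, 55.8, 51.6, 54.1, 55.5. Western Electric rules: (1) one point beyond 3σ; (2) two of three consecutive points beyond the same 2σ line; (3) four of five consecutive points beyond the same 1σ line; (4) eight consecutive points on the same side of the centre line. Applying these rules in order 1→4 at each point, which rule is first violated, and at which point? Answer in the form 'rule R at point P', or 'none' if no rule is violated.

rule 3 at point 8

Zone of each point (C = within 1σ̂, B = 1σ̂–2σ̂, A = 2σ̂–3σ̂, * = beyond 3σ̂; sign = side of CL): 1:+C, 2:+C, 3:-C, 4:+B, 5:+C, 6:+B, 7:+B, 8:+B, 9:-B, 10:+C, 11:+B
Rule 3 (four of five consecutive points beyond the same 1σ limit) is satisfied at point 8.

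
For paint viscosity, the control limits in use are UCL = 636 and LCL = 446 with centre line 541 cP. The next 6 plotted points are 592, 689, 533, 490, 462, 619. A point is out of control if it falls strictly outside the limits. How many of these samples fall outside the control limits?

Compare each point to [446, 636]: sample 2 = 689 > UCL.

1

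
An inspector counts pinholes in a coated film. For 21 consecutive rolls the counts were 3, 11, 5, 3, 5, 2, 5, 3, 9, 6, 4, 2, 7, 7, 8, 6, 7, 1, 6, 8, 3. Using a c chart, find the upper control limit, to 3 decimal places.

c̄ = (3 + 11 + 5 + 3 + 5 + 2 + 5 + 3 + 9 + 6 + 4 + 2 + 7 + 7 + 8 + 6 + 7 + 1 + 6 + 8 + 3) / 21 = 111 / 21 = 5.2857
UCL = c̄ + 3√c̄ = 5.2857 + 3 × √5.2857 = 5.2857 + 3 × 2.2991 = 12.1829

12.183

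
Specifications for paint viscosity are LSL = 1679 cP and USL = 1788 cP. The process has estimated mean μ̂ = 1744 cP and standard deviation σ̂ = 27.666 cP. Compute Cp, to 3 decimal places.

Cp = (USL − LSL) / (6σ̂) = (1788 − 1679) / (6 × 27.666) = 109.0000 / 165.9960 = 0.6566

0.657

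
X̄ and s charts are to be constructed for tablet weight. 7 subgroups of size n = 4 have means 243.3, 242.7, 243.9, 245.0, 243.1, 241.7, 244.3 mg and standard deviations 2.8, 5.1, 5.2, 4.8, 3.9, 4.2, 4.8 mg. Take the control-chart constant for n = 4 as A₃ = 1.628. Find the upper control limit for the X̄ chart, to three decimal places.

X̄̄ = (243.3 + 242.7 + 243.9 + 245.0 + 243.1 + 241.7 + 244.3) / 7 = 243.4286
s̄ = (2.8 + 5.1 + 5.2 + 4.8 + 3.9 + 4.2 + 4.8) / 7 = 4.4000
UCL = X̄̄ + A₃·s̄ = 243.4286 + 1.628 × 4.4000 = 250.5918

250.592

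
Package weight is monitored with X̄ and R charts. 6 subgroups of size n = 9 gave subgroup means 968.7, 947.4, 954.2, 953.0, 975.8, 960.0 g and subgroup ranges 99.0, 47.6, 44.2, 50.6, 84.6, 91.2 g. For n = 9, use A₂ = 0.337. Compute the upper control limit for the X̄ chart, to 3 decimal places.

X̄̄ = (968.7 + 947.4 + 954.2 + 953.0 + 975.8 + 960.0) / 6 = 5759.1000 / 6 = 959.8500
R̄ = (99.0 + 47.6 + 44.2 + 50.6 + 84.6 + 91.2) / 6 = 417.2000 / 6 = 69.5333
UCL = X̄̄ + A₂·R̄ = 959.8500 + 0.337 × 69.5333 = 983.2827

983.283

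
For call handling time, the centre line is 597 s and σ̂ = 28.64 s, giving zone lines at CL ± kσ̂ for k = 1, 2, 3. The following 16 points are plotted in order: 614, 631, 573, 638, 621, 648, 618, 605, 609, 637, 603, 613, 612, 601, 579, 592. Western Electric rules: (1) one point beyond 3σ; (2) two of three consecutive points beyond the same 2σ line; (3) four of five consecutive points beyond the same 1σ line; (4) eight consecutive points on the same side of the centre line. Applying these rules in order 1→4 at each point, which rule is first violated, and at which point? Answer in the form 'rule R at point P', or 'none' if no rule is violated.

Zone of each point (C = within 1σ̂, B = 1σ̂–2σ̂, A = 2σ̂–3σ̂, * = beyond 3σ̂; sign = side of CL): 1:+C, 2:+B, 3:-C, 4:+B, 5:+C, 6:+B, 7:+C, 8:+C, 9:+C, 10:+B, 11:+C, 12:+C, 13:+C, 14:+C, 15:-C, 16:-C
Rule 4 (eight consecutive points on the same side of the centre line) is satisfied at point 11.

rule 4 at point 11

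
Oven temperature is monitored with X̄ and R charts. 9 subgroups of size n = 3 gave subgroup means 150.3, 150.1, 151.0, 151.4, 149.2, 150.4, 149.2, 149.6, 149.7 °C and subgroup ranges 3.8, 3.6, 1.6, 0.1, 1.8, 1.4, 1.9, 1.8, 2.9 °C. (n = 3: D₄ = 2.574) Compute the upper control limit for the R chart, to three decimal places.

5.405

R̄ = (3.8 + 3.6 + 1.6 + 0.1 + 1.8 + 1.4 + 1.9 + 1.8 + 2.9) / 9 = 18.9000 / 9 = 2.1000
UCL_R = D₄·R̄ = 2.574 × 2.1000 = 5.4054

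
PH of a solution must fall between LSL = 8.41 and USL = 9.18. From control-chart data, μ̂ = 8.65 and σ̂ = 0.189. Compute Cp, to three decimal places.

Cp = (USL − LSL) / (6σ̂) = (9.18 − 8.41) / (6 × 0.189) = 0.7700 / 1.1340 = 0.6790

0.679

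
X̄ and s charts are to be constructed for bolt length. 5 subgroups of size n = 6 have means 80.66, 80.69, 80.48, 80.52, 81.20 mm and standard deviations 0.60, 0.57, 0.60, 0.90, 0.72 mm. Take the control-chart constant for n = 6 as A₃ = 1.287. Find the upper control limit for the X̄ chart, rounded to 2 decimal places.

X̄̄ = (80.66 + 80.69 + 80.48 + 80.52 + 81.20) / 5 = 80.7100
s̄ = (0.60 + 0.57 + 0.60 + 0.90 + 0.72) / 5 = 0.6780
UCL = X̄̄ + A₃·s̄ = 80.7100 + 1.287 × 0.6780 = 81.5826

81.58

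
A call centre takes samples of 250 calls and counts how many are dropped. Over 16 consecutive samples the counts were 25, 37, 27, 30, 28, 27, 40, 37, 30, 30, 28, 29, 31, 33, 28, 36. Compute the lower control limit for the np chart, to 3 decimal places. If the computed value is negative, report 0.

15.367

p̄ = Σdᵢ / (k·n) = 496 / (16 × 250) = 0.12400
LCL = np̄ − 3·√(np̄(1−p̄)) = 31.0000 − 3 × 5.2111 = 15.3666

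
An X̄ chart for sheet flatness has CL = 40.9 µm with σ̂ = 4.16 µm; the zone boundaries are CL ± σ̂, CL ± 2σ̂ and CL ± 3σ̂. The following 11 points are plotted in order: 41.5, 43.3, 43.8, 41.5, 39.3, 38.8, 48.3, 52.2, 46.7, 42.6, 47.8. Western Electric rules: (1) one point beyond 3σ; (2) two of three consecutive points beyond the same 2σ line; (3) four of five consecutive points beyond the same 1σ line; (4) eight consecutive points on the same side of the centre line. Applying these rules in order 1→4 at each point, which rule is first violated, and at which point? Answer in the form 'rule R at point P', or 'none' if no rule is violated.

rule 3 at point 11

Zone of each point (C = within 1σ̂, B = 1σ̂–2σ̂, A = 2σ̂–3σ̂, * = beyond 3σ̂; sign = side of CL): 1:+C, 2:+C, 3:+C, 4:+C, 5:-C, 6:-C, 7:+B, 8:+A, 9:+B, 10:+C, 11:+B
Rule 3 (four of five consecutive points beyond the same 1σ limit) is satisfied at point 11.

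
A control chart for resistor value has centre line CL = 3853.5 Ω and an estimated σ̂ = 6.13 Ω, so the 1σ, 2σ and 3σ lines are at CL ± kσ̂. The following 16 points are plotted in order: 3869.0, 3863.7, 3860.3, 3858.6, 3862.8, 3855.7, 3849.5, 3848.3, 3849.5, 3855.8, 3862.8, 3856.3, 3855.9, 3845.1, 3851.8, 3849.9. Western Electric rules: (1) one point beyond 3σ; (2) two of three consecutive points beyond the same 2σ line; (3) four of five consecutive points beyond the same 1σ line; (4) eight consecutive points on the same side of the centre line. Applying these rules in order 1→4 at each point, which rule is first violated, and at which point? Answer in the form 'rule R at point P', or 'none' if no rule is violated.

Zone of each point (C = within 1σ̂, B = 1σ̂–2σ̂, A = 2σ̂–3σ̂, * = beyond 3σ̂; sign = side of CL): 1:+A, 2:+B, 3:+B, 4:+C, 5:+B, 6:+C, 7:-C, 8:-C, 9:-C, 10:+C, 11:+B, 12:+C, 13:+C, 14:-B, 15:-C, 16:-C
Rule 3 (four of five consecutive points beyond the same 1σ limit) is satisfied at point 5.

rule 3 at point 5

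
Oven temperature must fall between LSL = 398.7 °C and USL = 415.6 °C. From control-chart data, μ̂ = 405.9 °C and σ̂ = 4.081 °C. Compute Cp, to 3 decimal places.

Cp = (USL − LSL) / (6σ̂) = (415.6 − 398.7) / (6 × 4.081) = 16.9000 / 24.4860 = 0.6902

0.690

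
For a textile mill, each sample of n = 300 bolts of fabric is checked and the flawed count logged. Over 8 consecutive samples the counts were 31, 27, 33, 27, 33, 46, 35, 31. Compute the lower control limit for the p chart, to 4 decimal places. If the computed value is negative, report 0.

0.0555

p̄ = Σdᵢ / (k·n) = 263 / (8 × 300) = 0.10958
LCL = p̄ − 3·√(p̄(1−p̄)/n) = 0.10958 − 3 × 0.01803 = 0.05548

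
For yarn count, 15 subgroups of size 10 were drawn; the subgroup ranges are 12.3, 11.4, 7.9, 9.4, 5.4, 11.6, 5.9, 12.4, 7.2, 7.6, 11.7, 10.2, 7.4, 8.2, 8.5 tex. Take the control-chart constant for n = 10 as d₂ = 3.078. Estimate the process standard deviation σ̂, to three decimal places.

2.969

R̄ = (12.3 + 11.4 + 7.9 + 9.4 + 5.4 + 11.6 + 5.9 + 12.4 + 7.2 + 7.6 + 11.7 + 10.2 + 7.4 + 8.2 + 8.5) / 15 = 9.1400
σ̂ = R̄ / d₂ = 9.1400 / 3.078 = 2.9695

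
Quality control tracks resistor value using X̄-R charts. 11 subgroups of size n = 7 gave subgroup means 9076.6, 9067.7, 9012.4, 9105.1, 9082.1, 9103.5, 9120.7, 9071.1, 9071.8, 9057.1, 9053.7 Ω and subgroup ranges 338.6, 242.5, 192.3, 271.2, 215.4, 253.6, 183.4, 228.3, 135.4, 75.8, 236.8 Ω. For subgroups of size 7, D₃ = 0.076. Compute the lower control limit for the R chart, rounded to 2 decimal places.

R̄ = (338.6 + 242.5 + 192.3 + 271.2 + 215.4 + 253.6 + 183.4 + 228.3 + 135.4 + 75.8 + 236.8) / 11 = 2373.3000 / 11 = 215.7545
LCL_R = D₃·R̄ = 0.076 × 215.7545 = 16.3973

16.40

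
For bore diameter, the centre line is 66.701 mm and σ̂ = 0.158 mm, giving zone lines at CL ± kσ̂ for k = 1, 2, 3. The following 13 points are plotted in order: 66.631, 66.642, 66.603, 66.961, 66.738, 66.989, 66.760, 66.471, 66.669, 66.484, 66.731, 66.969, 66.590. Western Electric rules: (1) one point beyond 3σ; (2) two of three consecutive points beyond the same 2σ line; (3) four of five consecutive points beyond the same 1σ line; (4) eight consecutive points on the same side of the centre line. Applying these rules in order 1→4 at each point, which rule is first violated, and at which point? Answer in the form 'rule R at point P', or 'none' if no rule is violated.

Zone of each point (C = within 1σ̂, B = 1σ̂–2σ̂, A = 2σ̂–3σ̂, * = beyond 3σ̂; sign = side of CL): 1:-C, 2:-C, 3:-C, 4:+B, 5:+C, 6:+B, 7:+C, 8:-B, 9:-C, 10:-B, 11:+C, 12:+B, 13:-C
No rule fires across all 13 points.

none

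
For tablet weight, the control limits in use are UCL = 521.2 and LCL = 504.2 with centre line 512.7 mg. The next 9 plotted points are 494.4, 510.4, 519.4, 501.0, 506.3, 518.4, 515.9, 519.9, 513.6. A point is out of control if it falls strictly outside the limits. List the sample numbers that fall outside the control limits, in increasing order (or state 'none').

1, 4

Compare each point to [504.2, 521.2]: sample 1 = 494.4 < LCL; sample 4 = 501.0 < LCL.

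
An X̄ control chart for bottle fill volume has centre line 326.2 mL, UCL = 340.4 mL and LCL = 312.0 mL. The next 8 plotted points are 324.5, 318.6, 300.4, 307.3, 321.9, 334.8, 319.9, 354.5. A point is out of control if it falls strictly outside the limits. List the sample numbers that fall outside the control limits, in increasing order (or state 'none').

Compare each point to [312.0, 340.4]: sample 3 = 300.4 < LCL; sample 4 = 307.3 < LCL; sample 8 = 354.5 > UCL.

3, 4, 8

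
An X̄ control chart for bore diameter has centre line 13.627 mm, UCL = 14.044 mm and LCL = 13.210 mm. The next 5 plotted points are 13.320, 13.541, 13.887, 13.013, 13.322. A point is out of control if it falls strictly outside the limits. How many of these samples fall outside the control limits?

Compare each point to [13.210, 14.044]: sample 4 = 13.013 < LCL.

1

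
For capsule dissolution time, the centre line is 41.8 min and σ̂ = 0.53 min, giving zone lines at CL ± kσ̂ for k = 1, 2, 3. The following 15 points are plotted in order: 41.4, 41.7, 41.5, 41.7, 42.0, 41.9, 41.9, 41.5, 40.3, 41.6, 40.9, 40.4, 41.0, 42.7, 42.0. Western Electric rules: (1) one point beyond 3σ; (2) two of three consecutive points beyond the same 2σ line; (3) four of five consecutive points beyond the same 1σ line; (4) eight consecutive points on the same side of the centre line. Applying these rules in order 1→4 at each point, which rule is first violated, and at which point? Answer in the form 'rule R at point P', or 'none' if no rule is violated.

Zone of each point (C = within 1σ̂, B = 1σ̂–2σ̂, A = 2σ̂–3σ̂, * = beyond 3σ̂; sign = side of CL): 1:-C, 2:-C, 3:-C, 4:-C, 5:+C, 6:+C, 7:+C, 8:-C, 9:-A, 10:-C, 11:-B, 12:-A, 13:-B, 14:+B, 15:+C
Rule 3 (four of five consecutive points beyond the same 1σ limit) is satisfied at point 13.

rule 3 at point 13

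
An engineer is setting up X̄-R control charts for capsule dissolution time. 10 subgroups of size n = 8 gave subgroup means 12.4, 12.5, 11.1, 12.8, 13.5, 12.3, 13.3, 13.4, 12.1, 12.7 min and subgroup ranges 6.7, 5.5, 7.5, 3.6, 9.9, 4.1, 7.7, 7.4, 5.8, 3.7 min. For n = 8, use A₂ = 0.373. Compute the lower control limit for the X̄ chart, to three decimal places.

X̄̄ = (12.4 + 12.5 + 11.1 + 12.8 + 13.5 + 12.3 + 13.3 + 13.4 + 12.1 + 12.7) / 10 = 126.1000 / 10 = 12.6100
R̄ = (6.7 + 5.5 + 7.5 + 3.6 + 9.9 + 4.1 + 7.7 + 7.4 + 5.8 + 3.7) / 10 = 61.9000 / 10 = 6.1900
LCL = X̄̄ − A₂·R̄ = 12.6100 − 0.373 × 6.1900 = 10.3011

10.301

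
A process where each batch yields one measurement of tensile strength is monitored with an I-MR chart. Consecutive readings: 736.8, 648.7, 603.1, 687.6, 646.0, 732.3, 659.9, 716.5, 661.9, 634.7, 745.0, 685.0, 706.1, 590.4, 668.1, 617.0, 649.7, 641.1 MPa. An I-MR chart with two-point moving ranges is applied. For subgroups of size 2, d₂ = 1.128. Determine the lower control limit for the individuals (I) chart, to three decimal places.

506.547

X̄ = (736.8 + 648.7 + 603.1 + 687.6 + 646.0 + 732.3 + 659.9 + 716.5 + 661.9 + 634.7 + 745.0 + 685.0 + 706.1 + 590.4 + 668.1 + 617.0 + 649.7 + 641.1) / 18 = 668.3278
Moving ranges: 88.1, 45.6, 84.5, 41.6, 86.3, 72.4, 56.6, 54.6, 27.2, 110.3, 60.0, 21.1, 115.7, 77.7, 51.1, 32.7, 8.6; M̄R̄ = 1034.1000 / 17 = 60.8294
LCL = X̄ − 3·M̄R̄/d₂ = 668.3278 − 3 × 60.8294 / 1.128 = 506.5474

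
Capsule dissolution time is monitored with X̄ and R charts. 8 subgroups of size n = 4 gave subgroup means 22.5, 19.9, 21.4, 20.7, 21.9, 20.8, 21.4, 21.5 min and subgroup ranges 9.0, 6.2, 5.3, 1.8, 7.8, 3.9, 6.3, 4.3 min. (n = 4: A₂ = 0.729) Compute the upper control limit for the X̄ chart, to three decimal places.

X̄̄ = (22.5 + 19.9 + 21.4 + 20.7 + 21.9 + 20.8 + 21.4 + 21.5) / 8 = 170.1000 / 8 = 21.2625
R̄ = (9.0 + 6.2 + 5.3 + 1.8 + 7.8 + 3.9 + 6.3 + 4.3) / 8 = 44.6000 / 8 = 5.5750
UCL = X̄̄ + A₂·R̄ = 21.2625 + 0.729 × 5.5750 = 25.3267

25.327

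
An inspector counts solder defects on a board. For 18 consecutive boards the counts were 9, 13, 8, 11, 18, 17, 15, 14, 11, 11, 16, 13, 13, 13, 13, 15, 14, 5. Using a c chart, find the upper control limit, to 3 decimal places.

23.423

c̄ = (9 + 13 + 8 + 11 + 18 + 17 + 15 + 14 + 11 + 11 + 16 + 13 + 13 + 13 + 13 + 15 + 14 + 5) / 18 = 229 / 18 = 12.7222
UCL = c̄ + 3√c̄ = 12.7222 + 3 × √12.7222 = 12.7222 + 3 × 3.5668 = 23.4227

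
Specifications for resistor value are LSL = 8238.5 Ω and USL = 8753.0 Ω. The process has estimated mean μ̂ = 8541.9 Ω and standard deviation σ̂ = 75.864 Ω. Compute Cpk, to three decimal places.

Cpu = (USL − μ̂) / (3σ̂) = (8753.0 − 8541.9) / (3 × 75.864) = 0.9275; Cpl = (μ̂ − LSL) / (3σ̂) = (8541.9 − 8238.5) / (3 × 75.864) = 1.3331; Cpk = min(Cpu, Cpl) = 0.9275

0.928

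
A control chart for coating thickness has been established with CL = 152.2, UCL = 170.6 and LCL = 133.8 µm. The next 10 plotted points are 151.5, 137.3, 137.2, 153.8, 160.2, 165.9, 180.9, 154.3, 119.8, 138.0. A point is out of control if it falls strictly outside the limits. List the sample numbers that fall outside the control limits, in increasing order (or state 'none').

7, 9

Compare each point to [133.8, 170.6]: sample 7 = 180.9 > UCL; sample 9 = 119.8 < LCL.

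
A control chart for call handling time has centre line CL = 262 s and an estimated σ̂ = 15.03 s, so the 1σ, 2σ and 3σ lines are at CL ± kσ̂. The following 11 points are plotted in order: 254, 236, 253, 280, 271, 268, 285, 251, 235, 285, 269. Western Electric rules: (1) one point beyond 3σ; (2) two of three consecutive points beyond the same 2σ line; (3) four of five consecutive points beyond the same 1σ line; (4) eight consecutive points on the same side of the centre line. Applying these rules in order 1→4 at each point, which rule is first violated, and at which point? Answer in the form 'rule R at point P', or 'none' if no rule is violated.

none

Zone of each point (C = within 1σ̂, B = 1σ̂–2σ̂, A = 2σ̂–3σ̂, * = beyond 3σ̂; sign = side of CL): 1:-C, 2:-B, 3:-C, 4:+B, 5:+C, 6:+C, 7:+B, 8:-C, 9:-B, 10:+B, 11:+C
No rule fires across all 11 points.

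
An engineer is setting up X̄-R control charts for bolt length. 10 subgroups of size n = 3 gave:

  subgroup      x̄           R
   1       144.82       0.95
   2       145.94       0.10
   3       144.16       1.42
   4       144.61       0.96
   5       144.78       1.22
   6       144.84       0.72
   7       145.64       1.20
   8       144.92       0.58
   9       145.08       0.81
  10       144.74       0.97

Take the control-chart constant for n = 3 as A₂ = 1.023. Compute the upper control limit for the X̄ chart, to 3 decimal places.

X̄̄ = (144.82 + 145.94 + 144.16 + 144.61 + 144.78 + 144.84 + 145.64 + 144.92 + 145.08 + 144.74) / 10 = 1449.5300 / 10 = 144.9530
R̄ = (0.95 + 0.10 + 1.42 + 0.96 + 1.22 + 0.72 + 1.20 + 0.58 + 0.81 + 0.97) / 10 = 8.9300 / 10 = 0.8930
UCL = X̄̄ + A₂·R̄ = 144.9530 + 1.023 × 0.8930 = 145.8665

145.867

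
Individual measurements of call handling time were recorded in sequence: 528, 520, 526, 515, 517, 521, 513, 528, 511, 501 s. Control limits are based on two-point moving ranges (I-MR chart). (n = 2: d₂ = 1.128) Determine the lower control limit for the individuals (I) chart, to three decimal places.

494.064

X̄ = (528 + 520 + 526 + 515 + 517 + 521 + 513 + 528 + 511 + 501) / 10 = 518.0000
Moving ranges: 8, 6, 11, 2, 4, 8, 15, 17, 10; M̄R̄ = 81.0000 / 9 = 9.0000
LCL = X̄ − 3·M̄R̄/d₂ = 518.0000 − 3 × 9.0000 / 1.128 = 494.0638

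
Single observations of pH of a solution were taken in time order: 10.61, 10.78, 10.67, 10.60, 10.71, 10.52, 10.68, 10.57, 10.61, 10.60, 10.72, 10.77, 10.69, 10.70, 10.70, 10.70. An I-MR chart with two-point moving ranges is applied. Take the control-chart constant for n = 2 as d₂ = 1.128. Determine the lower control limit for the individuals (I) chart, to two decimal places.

10.45

X̄ = (10.61 + 10.78 + 10.67 + 10.60 + 10.71 + 10.52 + 10.68 + 10.57 + 10.61 + 10.60 + 10.72 + 10.77 + 10.69 + 10.70 + 10.70 + 10.70) / 16 = 10.6644
Moving ranges: 0.17, 0.11, 0.07, 0.11, 0.19, 0.16, 0.11, 0.04, 0.01, 0.12, 0.05, 0.08, 0.01, 0.00, 0.00; M̄R̄ = 1.2300 / 15 = 0.0820
LCL = X̄ − 3·M̄R̄/d₂ = 10.6644 − 3 × 0.0820 / 1.128 = 10.4463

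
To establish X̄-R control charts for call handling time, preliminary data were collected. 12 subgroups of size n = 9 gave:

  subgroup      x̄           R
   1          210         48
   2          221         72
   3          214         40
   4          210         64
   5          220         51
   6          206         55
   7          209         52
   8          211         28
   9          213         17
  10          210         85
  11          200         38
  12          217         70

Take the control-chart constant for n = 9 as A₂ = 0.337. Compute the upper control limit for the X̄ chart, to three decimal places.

X̄̄ = (210 + 221 + 214 + 210 + 220 + 206 + 209 + 211 + 213 + 210 + 200 + 217) / 12 = 2541.0000 / 12 = 211.7500
R̄ = (48 + 72 + 40 + 64 + 51 + 55 + 52 + 28 + 17 + 85 + 38 + 70) / 12 = 620.0000 / 12 = 51.6667
UCL = X̄̄ + A₂·R̄ = 211.7500 + 0.337 × 51.6667 = 229.1617

229.162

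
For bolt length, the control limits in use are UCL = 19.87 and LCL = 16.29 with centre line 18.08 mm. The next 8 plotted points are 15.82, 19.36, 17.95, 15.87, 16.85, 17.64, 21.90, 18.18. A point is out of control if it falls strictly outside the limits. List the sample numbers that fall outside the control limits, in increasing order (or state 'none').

Compare each point to [16.29, 19.87]: sample 1 = 15.82 < LCL; sample 4 = 15.87 < LCL; sample 7 = 21.90 > UCL.

1, 4, 7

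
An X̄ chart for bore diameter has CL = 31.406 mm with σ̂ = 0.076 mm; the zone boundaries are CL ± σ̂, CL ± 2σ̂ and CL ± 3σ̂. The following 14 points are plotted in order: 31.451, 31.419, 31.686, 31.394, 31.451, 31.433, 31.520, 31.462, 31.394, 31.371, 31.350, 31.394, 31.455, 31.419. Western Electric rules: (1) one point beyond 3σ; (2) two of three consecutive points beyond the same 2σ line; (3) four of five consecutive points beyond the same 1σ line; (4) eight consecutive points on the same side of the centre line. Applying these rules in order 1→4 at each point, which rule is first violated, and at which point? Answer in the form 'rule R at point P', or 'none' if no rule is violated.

Zone of each point (C = within 1σ̂, B = 1σ̂–2σ̂, A = 2σ̂–3σ̂, * = beyond 3σ̂; sign = side of CL): 1:+C, 2:+C, 3:+*, 4:-C, 5:+C, 6:+C, 7:+B, 8:+C, 9:-C, 10:-C, 11:-C, 12:-C, 13:+C, 14:+C
Rule 1 (one point beyond the 3σ limits) is satisfied at point 3.

rule 1 at point 3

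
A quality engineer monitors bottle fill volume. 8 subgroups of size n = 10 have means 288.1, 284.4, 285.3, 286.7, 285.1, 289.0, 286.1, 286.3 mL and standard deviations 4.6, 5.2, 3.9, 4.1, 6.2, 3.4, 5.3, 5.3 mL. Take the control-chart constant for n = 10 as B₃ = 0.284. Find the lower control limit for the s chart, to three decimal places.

s̄ = (4.6 + 5.2 + 3.9 + 4.1 + 6.2 + 3.4 + 5.3 + 5.3) / 8 = 4.7500
LCL_s = B₃·s̄ = 0.284 × 4.7500 = 1.3490

1.349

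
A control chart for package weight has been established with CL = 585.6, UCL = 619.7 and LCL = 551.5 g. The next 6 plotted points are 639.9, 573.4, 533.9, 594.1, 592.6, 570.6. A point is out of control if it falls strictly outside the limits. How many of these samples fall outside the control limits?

Compare each point to [551.5, 619.7]: sample 1 = 639.9 > UCL; sample 3 = 533.9 < LCL.

2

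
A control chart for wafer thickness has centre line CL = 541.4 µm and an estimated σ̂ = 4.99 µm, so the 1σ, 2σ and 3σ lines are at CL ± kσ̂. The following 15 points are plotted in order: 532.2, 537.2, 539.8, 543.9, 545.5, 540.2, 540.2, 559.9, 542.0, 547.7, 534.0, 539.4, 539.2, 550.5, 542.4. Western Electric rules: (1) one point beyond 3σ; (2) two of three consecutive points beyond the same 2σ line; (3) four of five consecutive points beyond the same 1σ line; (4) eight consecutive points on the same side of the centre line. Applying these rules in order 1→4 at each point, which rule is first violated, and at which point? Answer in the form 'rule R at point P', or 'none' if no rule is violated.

Zone of each point (C = within 1σ̂, B = 1σ̂–2σ̂, A = 2σ̂–3σ̂, * = beyond 3σ̂; sign = side of CL): 1:-B, 2:-C, 3:-C, 4:+C, 5:+C, 6:-C, 7:-C, 8:+*, 9:+C, 10:+B, 11:-B, 12:-C, 13:-C, 14:+B, 15:+C
Rule 1 (one point beyond the 3σ limits) is satisfied at point 8.

rule 1 at point 8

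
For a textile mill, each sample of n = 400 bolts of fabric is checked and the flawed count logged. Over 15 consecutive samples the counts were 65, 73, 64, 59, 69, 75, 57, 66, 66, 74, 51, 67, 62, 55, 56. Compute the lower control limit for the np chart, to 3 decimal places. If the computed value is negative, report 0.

p̄ = Σdᵢ / (k·n) = 959 / (15 × 400) = 0.15983
LCL = np̄ − 3·√(np̄(1−p̄)) = 63.9333 − 3 × 7.3290 = 41.9462

41.946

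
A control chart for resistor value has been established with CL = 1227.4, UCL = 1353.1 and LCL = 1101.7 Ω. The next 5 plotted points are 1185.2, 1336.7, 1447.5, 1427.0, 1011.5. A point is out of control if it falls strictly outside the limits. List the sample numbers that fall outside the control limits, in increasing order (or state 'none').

Compare each point to [1101.7, 1353.1]: sample 3 = 1447.5 > UCL; sample 4 = 1427.0 > UCL; sample 5 = 1011.5 < LCL.

3, 4, 5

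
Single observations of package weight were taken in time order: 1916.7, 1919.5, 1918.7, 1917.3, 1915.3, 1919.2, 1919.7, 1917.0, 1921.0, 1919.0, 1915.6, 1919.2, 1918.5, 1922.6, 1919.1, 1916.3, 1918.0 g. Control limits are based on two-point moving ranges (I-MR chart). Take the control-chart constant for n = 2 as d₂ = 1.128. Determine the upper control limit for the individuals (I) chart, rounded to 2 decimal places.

X̄ = (1916.7 + 1919.5 + 1918.7 + 1917.3 + 1915.3 + 1919.2 + 1919.7 + 1917.0 + 1921.0 + 1919.0 + 1915.6 + 1919.2 + 1918.5 + 1922.6 + 1919.1 + 1916.3 + 1918.0) / 17 = 1918.3941
Moving ranges: 2.8, 0.8, 1.4, 2.0, 3.9, 0.5, 2.7, 4.0, 2.0, 3.4, 3.6, 0.7, 4.1, 3.5, 2.8, 1.7; M̄R̄ = 39.9000 / 16 = 2.4937
UCL = X̄ + 3·M̄R̄/d₂ = 1918.3941 + 3 × 2.4937 / 1.128 = 1925.0264

1925.03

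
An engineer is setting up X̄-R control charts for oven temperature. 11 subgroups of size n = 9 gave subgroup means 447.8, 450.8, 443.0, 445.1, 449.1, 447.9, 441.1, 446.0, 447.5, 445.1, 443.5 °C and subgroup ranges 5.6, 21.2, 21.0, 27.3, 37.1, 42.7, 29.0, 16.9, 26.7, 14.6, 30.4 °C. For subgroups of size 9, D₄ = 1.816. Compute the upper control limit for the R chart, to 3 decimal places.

R̄ = (5.6 + 21.2 + 21.0 + 27.3 + 37.1 + 42.7 + 29.0 + 16.9 + 26.7 + 14.6 + 30.4) / 11 = 272.5000 / 11 = 24.7727
UCL_R = D₄·R̄ = 1.816 × 24.7727 = 44.9873

44.987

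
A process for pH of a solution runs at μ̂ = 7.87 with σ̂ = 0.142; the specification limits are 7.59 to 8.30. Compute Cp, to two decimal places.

0.83

Cp = (USL − LSL) / (6σ̂) = (8.30 − 7.59) / (6 × 0.142) = 0.7100 / 0.8520 = 0.8333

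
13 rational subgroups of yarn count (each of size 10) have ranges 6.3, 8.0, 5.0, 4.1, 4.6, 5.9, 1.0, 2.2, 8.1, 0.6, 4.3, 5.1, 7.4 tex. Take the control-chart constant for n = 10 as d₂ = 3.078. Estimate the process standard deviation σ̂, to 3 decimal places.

R̄ = (6.3 + 8.0 + 5.0 + 4.1 + 4.6 + 5.9 + 1.0 + 2.2 + 8.1 + 0.6 + 4.3 + 5.1 + 7.4) / 13 = 4.8154
σ̂ = R̄ / d₂ = 4.8154 / 3.078 = 1.5645

1.564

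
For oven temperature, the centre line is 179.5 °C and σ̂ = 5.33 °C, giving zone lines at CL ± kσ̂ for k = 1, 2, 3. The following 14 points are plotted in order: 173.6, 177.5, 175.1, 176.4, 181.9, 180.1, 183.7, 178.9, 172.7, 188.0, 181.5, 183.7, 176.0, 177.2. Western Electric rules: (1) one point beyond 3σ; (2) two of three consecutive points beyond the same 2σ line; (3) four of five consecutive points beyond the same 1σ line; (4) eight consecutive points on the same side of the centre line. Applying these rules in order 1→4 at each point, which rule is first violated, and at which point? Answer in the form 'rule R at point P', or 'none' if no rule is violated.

none

Zone of each point (C = within 1σ̂, B = 1σ̂–2σ̂, A = 2σ̂–3σ̂, * = beyond 3σ̂; sign = side of CL): 1:-B, 2:-C, 3:-C, 4:-C, 5:+C, 6:+C, 7:+C, 8:-C, 9:-B, 10:+B, 11:+C, 12:+C, 13:-C, 14:-C
No rule fires across all 14 points.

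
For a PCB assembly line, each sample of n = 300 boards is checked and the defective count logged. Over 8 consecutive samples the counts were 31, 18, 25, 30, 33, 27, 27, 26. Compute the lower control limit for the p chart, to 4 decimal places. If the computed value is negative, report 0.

0.0407

p̄ = Σdᵢ / (k·n) = 217 / (8 × 300) = 0.09042
LCL = p̄ − 3·√(p̄(1−p̄)/n) = 0.09042 − 3 × 0.01656 = 0.04075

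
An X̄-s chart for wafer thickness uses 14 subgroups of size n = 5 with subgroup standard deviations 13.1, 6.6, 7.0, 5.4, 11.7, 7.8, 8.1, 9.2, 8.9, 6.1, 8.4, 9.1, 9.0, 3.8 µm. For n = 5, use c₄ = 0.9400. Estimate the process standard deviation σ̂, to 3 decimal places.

8.678

s̄ = (13.1 + 6.6 + 7.0 + 5.4 + 11.7 + 7.8 + 8.1 + 9.2 + 8.9 + 6.1 + 8.4 + 9.1 + 9.0 + 3.8) / 14 = 8.1571
σ̂ = s̄ / c₄ = 8.1571 / 0.9400 = 8.6778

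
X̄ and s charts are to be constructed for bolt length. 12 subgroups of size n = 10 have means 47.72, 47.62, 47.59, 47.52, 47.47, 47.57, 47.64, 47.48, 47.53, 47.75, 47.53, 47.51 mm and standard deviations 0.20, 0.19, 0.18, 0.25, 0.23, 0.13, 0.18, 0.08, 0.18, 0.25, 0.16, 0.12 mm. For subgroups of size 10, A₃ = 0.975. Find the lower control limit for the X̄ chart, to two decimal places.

47.40

X̄̄ = (47.72 + 47.62 + 47.59 + 47.52 + 47.47 + 47.57 + 47.64 + 47.48 + 47.53 + 47.75 + 47.53 + 47.51) / 12 = 47.5775
s̄ = (0.20 + 0.19 + 0.18 + 0.25 + 0.23 + 0.13 + 0.18 + 0.08 + 0.18 + 0.25 + 0.16 + 0.12) / 12 = 0.1792
LCL = X̄̄ − A₃·s̄ = 47.5775 − 0.975 × 0.1792 = 47.4028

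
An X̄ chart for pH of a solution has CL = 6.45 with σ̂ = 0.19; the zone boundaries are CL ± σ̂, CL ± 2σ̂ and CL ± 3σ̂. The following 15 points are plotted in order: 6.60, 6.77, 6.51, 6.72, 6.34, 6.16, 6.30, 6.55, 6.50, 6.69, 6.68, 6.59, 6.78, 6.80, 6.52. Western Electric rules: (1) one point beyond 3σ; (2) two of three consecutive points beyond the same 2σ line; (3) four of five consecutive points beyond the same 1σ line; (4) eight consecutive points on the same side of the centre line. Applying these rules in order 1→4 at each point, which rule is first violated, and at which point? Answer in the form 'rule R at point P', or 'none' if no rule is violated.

rule 3 at point 14

Zone of each point (C = within 1σ̂, B = 1σ̂–2σ̂, A = 2σ̂–3σ̂, * = beyond 3σ̂; sign = side of CL): 1:+C, 2:+B, 3:+C, 4:+B, 5:-C, 6:-B, 7:-C, 8:+C, 9:+C, 10:+B, 11:+B, 12:+C, 13:+B, 14:+B, 15:+C
Rule 3 (four of five consecutive points beyond the same 1σ limit) is satisfied at point 14.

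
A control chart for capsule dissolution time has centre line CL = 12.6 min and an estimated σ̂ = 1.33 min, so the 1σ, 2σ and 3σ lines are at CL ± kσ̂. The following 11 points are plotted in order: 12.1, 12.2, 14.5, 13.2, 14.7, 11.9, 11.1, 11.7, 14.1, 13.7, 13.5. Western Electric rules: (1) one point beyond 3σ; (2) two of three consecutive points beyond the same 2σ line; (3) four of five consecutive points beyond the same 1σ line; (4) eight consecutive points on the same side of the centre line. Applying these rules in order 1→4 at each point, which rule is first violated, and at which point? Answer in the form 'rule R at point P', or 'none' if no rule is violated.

Zone of each point (C = within 1σ̂, B = 1σ̂–2σ̂, A = 2σ̂–3σ̂, * = beyond 3σ̂; sign = side of CL): 1:-C, 2:-C, 3:+B, 4:+C, 5:+B, 6:-C, 7:-B, 8:-C, 9:+B, 10:+C, 11:+C
No rule fires across all 11 points.

none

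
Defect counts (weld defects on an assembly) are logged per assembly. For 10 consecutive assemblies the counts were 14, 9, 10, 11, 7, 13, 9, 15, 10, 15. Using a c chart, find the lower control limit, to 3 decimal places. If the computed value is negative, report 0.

c̄ = (14 + 9 + 10 + 11 + 7 + 13 + 9 + 15 + 10 + 15) / 10 = 113 / 10 = 11.3000
LCL = c̄ − 3√c̄ = 11.3000 − 3 × 3.3615 = 1.2154

1.215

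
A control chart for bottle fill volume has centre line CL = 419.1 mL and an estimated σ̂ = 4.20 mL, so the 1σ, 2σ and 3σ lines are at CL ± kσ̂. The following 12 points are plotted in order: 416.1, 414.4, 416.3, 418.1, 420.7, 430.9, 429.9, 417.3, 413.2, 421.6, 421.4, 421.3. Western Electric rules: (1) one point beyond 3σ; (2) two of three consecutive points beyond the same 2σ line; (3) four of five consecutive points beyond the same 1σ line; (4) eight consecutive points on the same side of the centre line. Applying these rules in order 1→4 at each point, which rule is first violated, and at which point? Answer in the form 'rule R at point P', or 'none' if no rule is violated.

rule 2 at point 7

Zone of each point (C = within 1σ̂, B = 1σ̂–2σ̂, A = 2σ̂–3σ̂, * = beyond 3σ̂; sign = side of CL): 1:-C, 2:-B, 3:-C, 4:-C, 5:+C, 6:+A, 7:+A, 8:-C, 9:-B, 10:+C, 11:+C, 12:+C
Rule 2 (two of three consecutive points beyond the same 2σ limit) is satisfied at point 7.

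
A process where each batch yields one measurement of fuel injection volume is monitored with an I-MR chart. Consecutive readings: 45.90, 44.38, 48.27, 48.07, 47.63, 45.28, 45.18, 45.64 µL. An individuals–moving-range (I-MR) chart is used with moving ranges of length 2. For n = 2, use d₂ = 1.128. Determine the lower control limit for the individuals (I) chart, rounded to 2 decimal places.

42.89

X̄ = (45.90 + 44.38 + 48.27 + 48.07 + 47.63 + 45.28 + 45.18 + 45.64) / 8 = 46.2938
Moving ranges: 1.52, 3.89, 0.20, 0.44, 2.35, 0.10, 0.46; M̄R̄ = 8.9600 / 7 = 1.2800
LCL = X̄ − 3·M̄R̄/d₂ = 46.2938 − 3 × 1.2800 / 1.128 = 42.8895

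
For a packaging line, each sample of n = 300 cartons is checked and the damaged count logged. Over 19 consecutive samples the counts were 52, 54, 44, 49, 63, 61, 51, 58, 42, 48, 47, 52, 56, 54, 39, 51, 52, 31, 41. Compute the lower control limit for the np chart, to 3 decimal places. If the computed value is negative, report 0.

p̄ = Σdᵢ / (k·n) = 945 / (19 × 300) = 0.16579
LCL = np̄ − 3·√(np̄(1−p̄)) = 49.7368 − 3 × 6.4414 = 30.4128

30.413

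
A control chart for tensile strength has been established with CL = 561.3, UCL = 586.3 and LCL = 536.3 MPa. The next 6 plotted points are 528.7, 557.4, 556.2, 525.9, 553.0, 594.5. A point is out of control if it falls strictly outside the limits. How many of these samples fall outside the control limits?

3

Compare each point to [536.3, 586.3]: sample 1 = 528.7 < LCL; sample 4 = 525.9 < LCL; sample 6 = 594.5 > UCL.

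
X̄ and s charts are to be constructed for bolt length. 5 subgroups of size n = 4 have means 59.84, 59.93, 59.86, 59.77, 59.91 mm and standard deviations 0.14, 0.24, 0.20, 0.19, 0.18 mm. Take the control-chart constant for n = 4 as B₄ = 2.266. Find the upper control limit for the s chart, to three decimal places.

0.431

s̄ = (0.14 + 0.24 + 0.20 + 0.19 + 0.18) / 5 = 0.1900
UCL_s = B₄·s̄ = 2.266 × 0.1900 = 0.4305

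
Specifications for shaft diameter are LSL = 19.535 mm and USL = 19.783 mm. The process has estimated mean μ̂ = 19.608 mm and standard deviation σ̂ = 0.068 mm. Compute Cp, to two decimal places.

Cp = (USL − LSL) / (6σ̂) = (19.783 − 19.535) / (6 × 0.068) = 0.2480 / 0.4080 = 0.6078

0.61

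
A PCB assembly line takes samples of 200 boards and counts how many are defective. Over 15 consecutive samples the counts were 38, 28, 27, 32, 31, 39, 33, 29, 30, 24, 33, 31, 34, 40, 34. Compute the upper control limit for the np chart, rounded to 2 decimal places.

47.79

p̄ = Σdᵢ / (k·n) = 483 / (15 × 200) = 0.16100
UCL = np̄ + 3·√(np̄(1−p̄)) = 32.2000 + 3 × √(32.2000×0.83900) = 32.2000 + 3 × 5.1977 = 47.7930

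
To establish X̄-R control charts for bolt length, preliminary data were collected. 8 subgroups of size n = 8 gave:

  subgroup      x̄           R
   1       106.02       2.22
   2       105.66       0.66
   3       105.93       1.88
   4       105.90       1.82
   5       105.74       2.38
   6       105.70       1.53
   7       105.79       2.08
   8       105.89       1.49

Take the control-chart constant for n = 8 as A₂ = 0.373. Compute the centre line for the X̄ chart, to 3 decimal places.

105.829

X̄̄ = (106.02 + 105.66 + 105.93 + 105.90 + 105.74 + 105.70 + 105.79 + 105.89) / 8 = 846.6300 / 8 = 105.8287
CL = X̄̄ = 105.8287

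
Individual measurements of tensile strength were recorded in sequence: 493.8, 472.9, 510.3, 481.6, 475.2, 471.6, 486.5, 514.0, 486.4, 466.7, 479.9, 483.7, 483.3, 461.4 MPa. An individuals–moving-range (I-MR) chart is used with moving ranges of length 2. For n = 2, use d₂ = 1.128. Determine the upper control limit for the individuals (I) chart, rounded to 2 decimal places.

529.61

X̄ = (493.8 + 472.9 + 510.3 + 481.6 + 475.2 + 471.6 + 486.5 + 514.0 + 486.4 + 466.7 + 479.9 + 483.7 + 483.3 + 461.4) / 14 = 483.3786
Moving ranges: 20.9, 37.4, 28.7, 6.4, 3.6, 14.9, 27.5, 27.6, 19.7, 13.2, 3.8, 0.4, 21.9; M̄R̄ = 226.0000 / 13 = 17.3846
UCL = X̄ + 3·M̄R̄/d₂ = 483.3786 + 3 × 17.3846 / 1.128 = 529.6143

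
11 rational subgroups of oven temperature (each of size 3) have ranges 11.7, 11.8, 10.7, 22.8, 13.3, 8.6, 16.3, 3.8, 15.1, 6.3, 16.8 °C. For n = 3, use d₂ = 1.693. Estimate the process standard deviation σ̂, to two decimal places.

7.37

R̄ = (11.7 + 11.8 + 10.7 + 22.8 + 13.3 + 8.6 + 16.3 + 3.8 + 15.1 + 6.3 + 16.8) / 11 = 12.4727
σ̂ = R̄ / d₂ = 12.4727 / 1.693 = 7.3672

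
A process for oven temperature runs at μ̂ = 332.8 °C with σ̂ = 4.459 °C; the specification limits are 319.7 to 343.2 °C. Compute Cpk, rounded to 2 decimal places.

Cpu = (USL − μ̂) / (3σ̂) = (343.2 − 332.8) / (3 × 4.459) = 0.7775; Cpl = (μ̂ − LSL) / (3σ̂) = (332.8 − 319.7) / (3 × 4.459) = 0.9793; Cpk = min(Cpu, Cpl) = 0.7775

0.78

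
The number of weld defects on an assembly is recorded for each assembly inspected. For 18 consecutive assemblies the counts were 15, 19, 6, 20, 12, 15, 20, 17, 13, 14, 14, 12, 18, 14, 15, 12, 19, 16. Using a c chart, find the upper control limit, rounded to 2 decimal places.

26.70

c̄ = (15 + 19 + 6 + 20 + 12 + 15 + 20 + 17 + 13 + 14 + 14 + 12 + 18 + 14 + 15 + 12 + 19 + 16) / 18 = 271 / 18 = 15.0556
UCL = c̄ + 3√c̄ = 15.0556 + 3 × √15.0556 = 15.0556 + 3 × 3.8801 = 26.6960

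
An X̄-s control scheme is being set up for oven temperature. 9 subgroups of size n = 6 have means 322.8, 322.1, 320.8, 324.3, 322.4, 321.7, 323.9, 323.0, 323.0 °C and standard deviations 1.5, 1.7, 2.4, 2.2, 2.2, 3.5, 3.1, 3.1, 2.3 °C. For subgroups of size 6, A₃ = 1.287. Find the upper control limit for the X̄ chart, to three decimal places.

325.813

X̄̄ = (322.8 + 322.1 + 320.8 + 324.3 + 322.4 + 321.7 + 323.9 + 323.0 + 323.0) / 9 = 322.6667
s̄ = (1.5 + 1.7 + 2.4 + 2.2 + 2.2 + 3.5 + 3.1 + 3.1 + 2.3) / 9 = 2.4444
UCL = X̄̄ + A₃·s̄ = 322.6667 + 1.287 × 2.4444 = 325.8127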